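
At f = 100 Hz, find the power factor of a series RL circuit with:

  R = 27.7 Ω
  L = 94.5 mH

Step 1 — Angular frequency: ω = 2π·f = 2π·100 = 628.3 rad/s.
Step 2 — Component impedances:
  R: Z = R = 27.7 Ω
  L: Z = jωL = j·628.3·0.0945 = 0 + j59.38 Ω
Step 3 — Series combination: Z_total = R + L = 27.7 + j59.38 Ω = 65.52∠65.0° Ω.
Step 4 — Power factor: PF = cos(φ) = Re(Z)/|Z| = 27.7/65.52 = 0.4228.
Step 5 — Type: Im(Z) = 59.38 ⇒ lagging (phase φ = 65.0°).

PF = 0.4228 (lagging, φ = 65.0°)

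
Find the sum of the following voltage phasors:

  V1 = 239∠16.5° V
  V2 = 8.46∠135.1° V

Step 1 — Convert each phasor to rectangular form:
  V1 = 239·(cos(16.5°) + j·sin(16.5°)) = 229.2 + j67.88 V
  V2 = 8.46·(cos(135.1°) + j·sin(135.1°)) = -5.993 + j5.972 V
Step 2 — Sum components: V_total = 223.2 + j73.85 V.
Step 3 — Convert to polar: |V_total| = 235.1 V, ∠V_total = 18.3°.

V_total = 235.1∠18.3° V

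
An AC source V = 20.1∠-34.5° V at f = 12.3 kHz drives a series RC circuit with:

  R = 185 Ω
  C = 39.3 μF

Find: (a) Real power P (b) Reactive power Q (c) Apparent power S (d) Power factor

Step 1 — Angular frequency: ω = 2π·f = 2π·1.23e+04 = 7.728e+04 rad/s.
Step 2 — Component impedances:
  R: Z = R = 185 Ω
  C: Z = 1/(jωC) = -j/(ω·C) = 0 - j0.3292 Ω
Step 3 — Series combination: Z_total = R + C = 185 - j0.3292 Ω = 185∠-0.1° Ω.
Step 4 — Source phasor: V = 20.1∠-34.5° V = 16.56 - j11.38 V.
Step 5 — Current: I = V / Z = 0.08965 - j0.06138 A = 0.1086∠-34.4° A.
Step 6 — Complex power: S = V·I* = 2.184 - j0.003887 VA.
Step 7 — Real power: P = Re(S) = 2.184 W.
Step 8 — Reactive power: Q = Im(S) = -0.003887 VAR.
Step 9 — Apparent power: |S| = 2.184 VA.
Step 10 — Power factor: PF = P/|S| = 1 (leading).

(a) P = 2.184 W  (b) Q = -0.003887 VAR  (c) S = 2.184 VA  (d) PF = 1 (leading)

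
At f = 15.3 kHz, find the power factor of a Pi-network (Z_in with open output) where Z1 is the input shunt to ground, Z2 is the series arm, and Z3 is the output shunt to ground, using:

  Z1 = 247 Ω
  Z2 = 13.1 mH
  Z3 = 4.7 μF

Step 1 — Angular frequency: ω = 2π·f = 2π·1.53e+04 = 9.613e+04 rad/s.
Step 2 — Component impedances:
  Z1: Z = R = 247 Ω
  Z2: Z = jωL = j·9.613e+04·0.0131 = 0 + j1259 Ω
  Z3: Z = 1/(jωC) = -j/(ω·C) = 0 - j2.213 Ω
Step 3 — With open output, the series arm Z2 and the output shunt Z3 appear in series to ground: Z2 + Z3 = 0 + j1257 Ω.
Step 4 — Parallel with input shunt Z1: Z_in = Z1 || (Z2 + Z3) = 237.8 + j46.73 Ω = 242.4∠11.1° Ω.
Step 5 — Power factor: PF = cos(φ) = Re(Z)/|Z| = 237.82/242.37 = 0.9812.
Step 6 — Type: Im(Z) = 46.73 ⇒ lagging (phase φ = 11.1°).

PF = 0.9812 (lagging, φ = 11.1°)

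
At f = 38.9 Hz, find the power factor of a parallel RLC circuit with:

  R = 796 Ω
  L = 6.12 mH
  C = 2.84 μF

Step 1 — Angular frequency: ω = 2π·f = 2π·38.9 = 244.4 rad/s.
Step 2 — Component impedances:
  R: Z = R = 796 Ω
  L: Z = jωL = j·244.4·0.00612 = 0 + j1.496 Ω
  C: Z = 1/(jωC) = -j/(ω·C) = 0 - j1441 Ω
Step 3 — Parallel combination: 1/Z_total = 1/R + 1/L + 1/C; Z_total = 0.002817 + j1.497 Ω = 1.497∠89.9° Ω.
Step 4 — Power factor: PF = cos(φ) = Re(Z)/|Z| = 0.0028168/1.4974 = 0.001881.
Step 5 — Type: Im(Z) = 1.497 ⇒ lagging (phase φ = 89.9°).

PF = 0.001881 (lagging, φ = 89.9°)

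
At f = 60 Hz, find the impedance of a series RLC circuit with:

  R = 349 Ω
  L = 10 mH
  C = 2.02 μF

Step 1 — Angular frequency: ω = 2π·f = 2π·60 = 377 rad/s.
Step 2 — Component impedances:
  R: Z = R = 349 Ω
  L: Z = jωL = j·377·0.01 = 0 + j3.77 Ω
  C: Z = 1/(jωC) = -j/(ω·C) = 0 - j1313 Ω
Step 3 — Series combination: Z_total = R + L + C = 349 - j1309 Ω = 1355∠-75.1° Ω.

Z = 349 - j1309 Ω = 1355∠-75.1° Ω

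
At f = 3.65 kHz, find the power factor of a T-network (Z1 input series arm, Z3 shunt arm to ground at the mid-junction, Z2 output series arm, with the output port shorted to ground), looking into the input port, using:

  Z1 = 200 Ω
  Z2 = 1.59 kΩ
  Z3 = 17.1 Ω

Step 1 — Angular frequency: ω = 2π·f = 2π·3650 = 2.293e+04 rad/s.
Step 2 — Component impedances:
  Z1: Z = R = 200 Ω
  Z2: Z = R = 1590 Ω
  Z3: Z = R = 17.1 Ω
Step 3 — With the output port shorted to ground, the output series arm Z2 runs from the junction to ground; the shunt arm Z3 also runs from the junction to ground. They appear in parallel: Z3 || Z2 = 16.92 Ω.
Step 4 — Series with input arm Z1: Z_in = Z1 + (Z3 || Z2) = 216.9 Ω = 216.9∠0.0° Ω.
Step 5 — Power factor: PF = cos(φ) = Re(Z)/|Z| = 216.9/216.9 = 1.
Step 6 — Type: Im(Z) = 0 ⇒ unity (phase φ = 0.0°).

PF = 1 (unity, φ = 0.0°)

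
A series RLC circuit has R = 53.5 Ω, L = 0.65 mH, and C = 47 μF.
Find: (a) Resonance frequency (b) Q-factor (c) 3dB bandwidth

Step 1 — Resonance: ω₀ = 1/√(LC) = 1/√(0.00065·4.7e-05) = 5721 rad/s.
Step 2 — f₀ = ω₀/(2π) = 910.6 Hz.
Step 3 — Series Q: Q = ω₀L/R = 5721·0.00065/53.5 = 0.06951.
Step 4 — Bandwidth: Δω = ω₀/Q = 8.231e+04 rad/s; BW = Δω/(2π) = 1.31e+04 Hz.

(a) f₀ = 910.6 Hz  (b) Q = 0.06951  (c) BW = 1.31e+04 Hz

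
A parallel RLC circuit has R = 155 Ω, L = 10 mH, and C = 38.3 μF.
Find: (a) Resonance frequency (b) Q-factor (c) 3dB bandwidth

Step 1 — Resonance: ω₀ = 1/√(LC) = 1/√(0.01·3.83e-05) = 1616 rad/s.
Step 2 — f₀ = ω₀/(2π) = 257.2 Hz.
Step 3 — Parallel Q: Q = R/(ω₀L) = 155/(1616·0.01) = 9.592.
Step 4 — Bandwidth: Δω = ω₀/Q = 168.4 rad/s; BW = Δω/(2π) = 26.81 Hz.

(a) f₀ = 257.2 Hz  (b) Q = 9.592  (c) BW = 26.81 Hz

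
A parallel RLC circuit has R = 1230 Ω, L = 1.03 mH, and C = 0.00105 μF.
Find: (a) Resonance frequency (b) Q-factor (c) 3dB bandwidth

Step 1 — Resonance: ω₀ = 1/√(LC) = 1/√(0.00103·1.05e-09) = 9.616e+05 rad/s.
Step 2 — f₀ = ω₀/(2π) = 1.53e+05 Hz.
Step 3 — Parallel Q: Q = R/(ω₀L) = 1230/(9.616e+05·0.00103) = 1.242.
Step 4 — Bandwidth: Δω = ω₀/Q = 7.743e+05 rad/s; BW = Δω/(2π) = 1.232e+05 Hz.

(a) f₀ = 1.53e+05 Hz  (b) Q = 1.242  (c) BW = 1.232e+05 Hz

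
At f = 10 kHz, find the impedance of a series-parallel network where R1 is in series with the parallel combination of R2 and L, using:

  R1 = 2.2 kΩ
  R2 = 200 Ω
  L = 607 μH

Step 1 — Angular frequency: ω = 2π·f = 2π·1e+04 = 6.283e+04 rad/s.
Step 2 — Component impedances:
  R1: Z = R = 2200 Ω
  R2: Z = R = 200 Ω
  L: Z = jωL = j·6.283e+04·0.000607 = 0 + j38.14 Ω
Step 3 — Parallel branch: R2 || L = 1/(1/R2 + 1/L) = 7.018 + j36.8 Ω.
Step 4 — Series with R1: Z_total = R1 + (R2 || L) = 2207 + j36.8 Ω = 2207∠1.0° Ω.

Z = 2207 + j36.8 Ω = 2207∠1.0° Ω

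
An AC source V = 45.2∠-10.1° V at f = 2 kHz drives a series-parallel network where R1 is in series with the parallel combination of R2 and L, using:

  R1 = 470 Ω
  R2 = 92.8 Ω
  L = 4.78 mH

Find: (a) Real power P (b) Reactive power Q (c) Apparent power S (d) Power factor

Step 1 — Angular frequency: ω = 2π·f = 2π·2000 = 1.257e+04 rad/s.
Step 2 — Component impedances:
  R1: Z = R = 470 Ω
  R2: Z = R = 92.8 Ω
  L: Z = jωL = j·1.257e+04·0.00478 = 0 + j60.07 Ω
Step 3 — Parallel branch: R2 || L = 1/(1/R2 + 1/L) = 27.4 + j42.33 Ω.
Step 4 — Series with R1: Z_total = R1 + (R2 || L) = 497.4 + j42.33 Ω = 499.2∠4.9° Ω.
Step 5 — Source phasor: V = 45.2∠-10.1° V = 44.5 - j7.927 V.
Step 6 — Current: I = V / Z = 0.08747 - j0.02338 A = 0.09055∠-15.0° A.
Step 7 — Complex power: S = V·I* = 4.078 + j0.3471 VA.
Step 8 — Real power: P = Re(S) = 4.078 W.
Step 9 — Reactive power: Q = Im(S) = 0.3471 VAR.
Step 10 — Apparent power: |S| = 4.093 VA.
Step 11 — Power factor: PF = P/|S| = 0.9964 (lagging).

(a) P = 4.078 W  (b) Q = 0.3471 VAR  (c) S = 4.093 VA  (d) PF = 0.9964 (lagging)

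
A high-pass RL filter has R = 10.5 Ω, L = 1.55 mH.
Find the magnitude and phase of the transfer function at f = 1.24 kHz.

Step 1 — Angular frequency: ω = 2π·1240 = 7791 rad/s.
Step 2 — Transfer function: H(jω) = jωL/(R + jωL).
Step 3 — Numerator jωL = j·12.08; denominator R + jωL = 10.5 + j12.08.
Step 4 — H = 0.5695 + j0.4951.
Step 5 — Magnitude: |H| = 0.7546 (-2.4 dB); phase: φ = 41.0°.

|H| = 0.7546 (-2.4 dB), φ = 41.0°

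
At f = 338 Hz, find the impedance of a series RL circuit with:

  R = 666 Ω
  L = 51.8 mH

Step 1 — Angular frequency: ω = 2π·f = 2π·338 = 2124 rad/s.
Step 2 — Component impedances:
  R: Z = R = 666 Ω
  L: Z = jωL = j·2124·0.0518 = 0 + j110 Ω
Step 3 — Series combination: Z_total = R + L = 666 + j110 Ω = 675∠9.4° Ω.

Z = 666 + j110 Ω = 675∠9.4° Ω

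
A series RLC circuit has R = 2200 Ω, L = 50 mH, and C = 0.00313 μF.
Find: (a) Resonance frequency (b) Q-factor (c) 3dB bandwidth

Step 1 — Resonance: ω₀ = 1/√(LC) = 1/√(0.05·3.13e-09) = 7.994e+04 rad/s.
Step 2 — f₀ = ω₀/(2π) = 1.272e+04 Hz.
Step 3 — Series Q: Q = ω₀L/R = 7.994e+04·0.05/2200 = 1.817.
Step 4 — Bandwidth: Δω = ω₀/Q = 4.4e+04 rad/s; BW = Δω/(2π) = 7003 Hz.

(a) f₀ = 1.272e+04 Hz  (b) Q = 1.817  (c) BW = 7003 Hz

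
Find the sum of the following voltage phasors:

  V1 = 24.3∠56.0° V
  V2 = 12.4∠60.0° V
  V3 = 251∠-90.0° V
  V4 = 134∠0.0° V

Step 1 — Convert each phasor to rectangular form:
  V1 = 24.3·(cos(56.0°) + j·sin(56.0°)) = 13.59 + j20.15 V
  V2 = 12.4·(cos(60.0°) + j·sin(60.0°)) = 6.2 + j10.74 V
  V3 = 251·(cos(-90.0°) + j·sin(-90.0°)) = 0 - j251 V
  V4 = 134·(cos(0.0°) + j·sin(0.0°)) = 134 V
Step 2 — Sum components: V_total = 153.8 - j220.1 V.
Step 3 — Convert to polar: |V_total| = 268.5 V, ∠V_total = -55.1°.

V_total = 268.5∠-55.1° V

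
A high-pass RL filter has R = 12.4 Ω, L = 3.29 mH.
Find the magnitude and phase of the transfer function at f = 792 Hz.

Step 1 — Angular frequency: ω = 2π·792 = 4976 rad/s.
Step 2 — Transfer function: H(jω) = jωL/(R + jωL).
Step 3 — Numerator jωL = j·16.37; denominator R + jωL = 12.4 + j16.37.
Step 4 — H = 0.6355 + j0.4813.
Step 5 — Magnitude: |H| = 0.7972 (-2.0 dB); phase: φ = 37.1°.

|H| = 0.7972 (-2.0 dB), φ = 37.1°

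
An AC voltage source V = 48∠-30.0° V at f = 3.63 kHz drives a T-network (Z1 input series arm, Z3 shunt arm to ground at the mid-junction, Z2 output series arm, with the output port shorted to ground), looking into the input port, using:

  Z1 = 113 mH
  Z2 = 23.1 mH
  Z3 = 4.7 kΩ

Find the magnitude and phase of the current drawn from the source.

Step 1 — Angular frequency: ω = 2π·f = 2π·3630 = 2.281e+04 rad/s.
Step 2 — Component impedances:
  Z1: Z = jωL = j·2.281e+04·0.113 = 0 + j2577 Ω
  Z2: Z = jωL = j·2.281e+04·0.0231 = 0 + j526.9 Ω
  Z3: Z = R = 4700 Ω
Step 3 — With the output port shorted to ground, the output series arm Z2 runs from the junction to ground; the shunt arm Z3 also runs from the junction to ground. They appear in parallel: Z3 || Z2 = 58.33 + j520.3 Ω.
Step 4 — Series with input arm Z1: Z_in = Z1 + (Z3 || Z2) = 58.33 + j3098 Ω = 3098∠88.9° Ω.
Step 5 — Source phasor: V = 48∠-30.0° V = 41.57 - j24 V.
Step 6 — Ohm's law: I = V / Z_total = (41.57 - j24) / (58.33 + j3098) = -0.007493 - j0.01356 A.
Step 7 — Convert to polar: |I| = 0.01549 A, ∠I = -118.9°.

I = 0.01549∠-118.9° A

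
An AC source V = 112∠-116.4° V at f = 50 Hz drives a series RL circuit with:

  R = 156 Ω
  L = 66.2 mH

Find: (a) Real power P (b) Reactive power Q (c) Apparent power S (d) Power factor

Step 1 — Angular frequency: ω = 2π·f = 2π·50 = 314.2 rad/s.
Step 2 — Component impedances:
  R: Z = R = 156 Ω
  L: Z = jωL = j·314.2·0.0662 = 0 + j20.8 Ω
Step 3 — Series combination: Z_total = R + L = 156 + j20.8 Ω = 157.4∠7.6° Ω.
Step 4 — Source phasor: V = 112∠-116.4° V = -49.8 - j100.3 V.
Step 5 — Current: I = V / Z = -0.3979 - j0.59 A = 0.7117∠-124.0° A.
Step 6 — Complex power: S = V·I* = 79.01 + j10.53 VA.
Step 7 — Real power: P = Re(S) = 79.01 W.
Step 8 — Reactive power: Q = Im(S) = 10.53 VAR.
Step 9 — Apparent power: |S| = 79.71 VA.
Step 10 — Power factor: PF = P/|S| = 0.9912 (lagging).

(a) P = 79.01 W  (b) Q = 10.53 VAR  (c) S = 79.71 VA  (d) PF = 0.9912 (lagging)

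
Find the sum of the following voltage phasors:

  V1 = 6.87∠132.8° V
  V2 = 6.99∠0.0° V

Step 1 — Convert each phasor to rectangular form:
  V1 = 6.87·(cos(132.8°) + j·sin(132.8°)) = -4.668 + j5.041 V
  V2 = 6.99·(cos(0.0°) + j·sin(0.0°)) = 6.99 V
Step 2 — Sum components: V_total = 2.322 + j5.041 V.
Step 3 — Convert to polar: |V_total| = 5.55 V, ∠V_total = 65.3°.

V_total = 5.55∠65.3° V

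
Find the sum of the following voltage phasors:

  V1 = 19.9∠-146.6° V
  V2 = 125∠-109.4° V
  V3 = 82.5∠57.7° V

Step 1 — Convert each phasor to rectangular form:
  V1 = 19.9·(cos(-146.6°) + j·sin(-146.6°)) = -16.61 - j10.95 V
  V2 = 125·(cos(-109.4°) + j·sin(-109.4°)) = -41.52 - j117.9 V
  V3 = 82.5·(cos(57.7°) + j·sin(57.7°)) = 44.08 + j69.73 V
Step 2 — Sum components: V_total = -14.05 - j59.12 V.
Step 3 — Convert to polar: |V_total| = 60.77 V, ∠V_total = -103.4°.

V_total = 60.77∠-103.4° V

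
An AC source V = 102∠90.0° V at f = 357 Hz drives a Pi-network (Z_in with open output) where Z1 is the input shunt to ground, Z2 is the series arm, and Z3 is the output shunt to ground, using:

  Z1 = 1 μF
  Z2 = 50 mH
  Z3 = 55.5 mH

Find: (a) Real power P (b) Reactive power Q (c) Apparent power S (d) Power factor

Step 1 — Angular frequency: ω = 2π·f = 2π·357 = 2243 rad/s.
Step 2 — Component impedances:
  Z1: Z = 1/(jωC) = -j/(ω·C) = 0 - j445.8 Ω
  Z2: Z = jωL = j·2243·0.05 = 0 + j112.2 Ω
  Z3: Z = jωL = j·2243·0.0555 = 0 + j124.5 Ω
Step 3 — With open output, the series arm Z2 and the output shunt Z3 appear in series to ground: Z2 + Z3 = 0 + j236.6 Ω.
Step 4 — Parallel with input shunt Z1: Z_in = Z1 || (Z2 + Z3) = 0 + j504.4 Ω = 504.4∠90.0° Ω.
Step 5 — Source phasor: V = 102∠90.0° V = 0 + j102 V.
Step 6 — Current: I = V / Z = 0.2022 A = 0.2022∠-0.0° A.
Step 7 — Complex power: S = V·I* = 0 + j20.63 VA.
Step 8 — Real power: P = Re(S) = 0 W.
Step 9 — Reactive power: Q = Im(S) = 20.63 VAR.
Step 10 — Apparent power: |S| = 20.63 VA.
Step 11 — Power factor: PF = P/|S| = 0 (lagging).

(a) P = 0 W  (b) Q = 20.63 VAR  (c) S = 20.63 VA  (d) PF = 0 (lagging)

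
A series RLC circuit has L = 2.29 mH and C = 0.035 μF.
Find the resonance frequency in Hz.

Step 1 — Resonance condition Im(Z)=0 gives ω₀ = 1/√(LC).
Step 2 — ω₀ = 1/√(0.00229·3.5e-08) = 1.117e+05 rad/s.
Step 3 — f₀ = ω₀/(2π) = 1.778e+04 Hz.

f₀ = 1.778e+04 Hz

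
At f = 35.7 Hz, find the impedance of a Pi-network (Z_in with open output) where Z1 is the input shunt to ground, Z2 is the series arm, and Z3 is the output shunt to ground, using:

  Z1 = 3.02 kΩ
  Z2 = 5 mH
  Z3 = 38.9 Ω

Step 1 — Angular frequency: ω = 2π·f = 2π·35.7 = 224.3 rad/s.
Step 2 — Component impedances:
  Z1: Z = R = 3020 Ω
  Z2: Z = jωL = j·224.3·0.005 = 0 + j1.122 Ω
  Z3: Z = R = 38.9 Ω
Step 3 — With open output, the series arm Z2 and the output shunt Z3 appear in series to ground: Z2 + Z3 = 38.9 + j1.122 Ω.
Step 4 — Parallel with input shunt Z1: Z_in = Z1 || (Z2 + Z3) = 38.41 + j1.093 Ω = 38.42∠1.6° Ω.

Z = 38.41 + j1.093 Ω = 38.42∠1.6° Ω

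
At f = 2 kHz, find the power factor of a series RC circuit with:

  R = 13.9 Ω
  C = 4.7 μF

Step 1 — Angular frequency: ω = 2π·f = 2π·2000 = 1.257e+04 rad/s.
Step 2 — Component impedances:
  R: Z = R = 13.9 Ω
  C: Z = 1/(jωC) = -j/(ω·C) = 0 - j16.93 Ω
Step 3 — Series combination: Z_total = R + C = 13.9 - j16.93 Ω = 21.91∠-50.6° Ω.
Step 4 — Power factor: PF = cos(φ) = Re(Z)/|Z| = 13.9/21.906 = 0.6345.
Step 5 — Type: Im(Z) = -16.93 ⇒ leading (phase φ = -50.6°).

PF = 0.6345 (leading, φ = -50.6°)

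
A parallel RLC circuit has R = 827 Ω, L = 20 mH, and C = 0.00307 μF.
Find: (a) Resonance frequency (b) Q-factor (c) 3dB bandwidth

Step 1 — Resonance: ω₀ = 1/√(LC) = 1/√(0.02·3.07e-09) = 1.276e+05 rad/s.
Step 2 — f₀ = ω₀/(2π) = 2.031e+04 Hz.
Step 3 — Parallel Q: Q = R/(ω₀L) = 827/(1.276e+05·0.02) = 0.324.
Step 4 — Bandwidth: Δω = ω₀/Q = 3.939e+05 rad/s; BW = Δω/(2π) = 6.269e+04 Hz.

(a) f₀ = 2.031e+04 Hz  (b) Q = 0.324  (c) BW = 6.269e+04 Hz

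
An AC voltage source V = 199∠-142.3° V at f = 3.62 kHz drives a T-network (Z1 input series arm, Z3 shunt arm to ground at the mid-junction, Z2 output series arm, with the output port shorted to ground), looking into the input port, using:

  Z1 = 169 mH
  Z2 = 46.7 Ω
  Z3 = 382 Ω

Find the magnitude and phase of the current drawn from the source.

Step 1 — Angular frequency: ω = 2π·f = 2π·3620 = 2.275e+04 rad/s.
Step 2 — Component impedances:
  Z1: Z = jωL = j·2.275e+04·0.169 = 0 + j3844 Ω
  Z2: Z = R = 46.7 Ω
  Z3: Z = R = 382 Ω
Step 3 — With the output port shorted to ground, the output series arm Z2 runs from the junction to ground; the shunt arm Z3 also runs from the junction to ground. They appear in parallel: Z3 || Z2 = 41.61 Ω.
Step 4 — Series with input arm Z1: Z_in = Z1 + (Z3 || Z2) = 41.61 + j3844 Ω = 3844∠89.4° Ω.
Step 5 — Source phasor: V = 199∠-142.3° V = -157.5 - j121.7 V.
Step 6 — Ohm's law: I = V / Z_total = (-157.5 - j121.7) / (41.61 + j3844) = -0.0321 + j0.04061 A.
Step 7 — Convert to polar: |I| = 0.05177 A, ∠I = 128.3°.

I = 0.05177∠128.3° A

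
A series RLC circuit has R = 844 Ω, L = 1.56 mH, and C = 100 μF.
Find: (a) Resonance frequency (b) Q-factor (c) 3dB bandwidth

Step 1 — Resonance: ω₀ = 1/√(LC) = 1/√(0.00156·0.0001) = 2532 rad/s.
Step 2 — f₀ = ω₀/(2π) = 403 Hz.
Step 3 — Series Q: Q = ω₀L/R = 2532·0.00156/844 = 0.00468.
Step 4 — Bandwidth: Δω = ω₀/Q = 5.41e+05 rad/s; BW = Δω/(2π) = 8.611e+04 Hz.

(a) f₀ = 403 Hz  (b) Q = 0.00468  (c) BW = 8.611e+04 Hz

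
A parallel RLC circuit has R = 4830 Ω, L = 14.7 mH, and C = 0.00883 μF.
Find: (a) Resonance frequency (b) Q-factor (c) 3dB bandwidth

Step 1 — Resonance: ω₀ = 1/√(LC) = 1/√(0.0147·8.83e-09) = 8.777e+04 rad/s.
Step 2 — f₀ = ω₀/(2π) = 1.397e+04 Hz.
Step 3 — Parallel Q: Q = R/(ω₀L) = 4830/(8.777e+04·0.0147) = 3.743.
Step 4 — Bandwidth: Δω = ω₀/Q = 2.345e+04 rad/s; BW = Δω/(2π) = 3732 Hz.

(a) f₀ = 1.397e+04 Hz  (b) Q = 3.743  (c) BW = 3732 Hz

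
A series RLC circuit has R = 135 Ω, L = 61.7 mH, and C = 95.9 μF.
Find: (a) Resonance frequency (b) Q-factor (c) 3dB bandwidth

Step 1 — Resonance: ω₀ = 1/√(LC) = 1/√(0.0617·9.59e-05) = 411.1 rad/s.
Step 2 — f₀ = ω₀/(2π) = 65.43 Hz.
Step 3 — Series Q: Q = ω₀L/R = 411.1·0.0617/135 = 0.1879.
Step 4 — Bandwidth: Δω = ω₀/Q = 2188 rad/s; BW = Δω/(2π) = 348.2 Hz.

(a) f₀ = 65.43 Hz  (b) Q = 0.1879  (c) BW = 348.2 Hz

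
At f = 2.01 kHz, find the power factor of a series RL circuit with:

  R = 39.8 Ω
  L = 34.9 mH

Step 1 — Angular frequency: ω = 2π·f = 2π·2010 = 1.263e+04 rad/s.
Step 2 — Component impedances:
  R: Z = R = 39.8 Ω
  L: Z = jωL = j·1.263e+04·0.0349 = 0 + j440.8 Ω
Step 3 — Series combination: Z_total = R + L = 39.8 + j440.8 Ω = 442.6∠84.8° Ω.
Step 4 — Power factor: PF = cos(φ) = Re(Z)/|Z| = 39.8/442.55 = 0.08993.
Step 5 — Type: Im(Z) = 440.8 ⇒ lagging (phase φ = 84.8°).

PF = 0.08993 (lagging, φ = 84.8°)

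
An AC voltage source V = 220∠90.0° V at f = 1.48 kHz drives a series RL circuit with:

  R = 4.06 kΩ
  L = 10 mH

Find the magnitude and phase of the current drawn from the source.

Step 1 — Angular frequency: ω = 2π·f = 2π·1480 = 9299 rad/s.
Step 2 — Component impedances:
  R: Z = R = 4060 Ω
  L: Z = jωL = j·9299·0.01 = 0 + j92.99 Ω
Step 3 — Series combination: Z_total = R + L = 4060 + j92.99 Ω = 4061∠1.3° Ω.
Step 4 — Source phasor: V = 220∠90.0° V = 0 + j220 V.
Step 5 — Ohm's law: I = V / Z_total = (0 + j220) / (4060 + j92.99) = 0.00124 + j0.05416 A.
Step 6 — Convert to polar: |I| = 0.05417 A, ∠I = 88.7°.

I = 0.05417∠88.7° A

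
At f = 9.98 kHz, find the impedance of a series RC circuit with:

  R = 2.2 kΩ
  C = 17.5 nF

Step 1 — Angular frequency: ω = 2π·f = 2π·9980 = 6.271e+04 rad/s.
Step 2 — Component impedances:
  R: Z = R = 2200 Ω
  C: Z = 1/(jωC) = -j/(ω·C) = 0 - j911.3 Ω
Step 3 — Series combination: Z_total = R + C = 2200 - j911.3 Ω = 2381∠-22.5° Ω.

Z = 2200 - j911.3 Ω = 2381∠-22.5° Ω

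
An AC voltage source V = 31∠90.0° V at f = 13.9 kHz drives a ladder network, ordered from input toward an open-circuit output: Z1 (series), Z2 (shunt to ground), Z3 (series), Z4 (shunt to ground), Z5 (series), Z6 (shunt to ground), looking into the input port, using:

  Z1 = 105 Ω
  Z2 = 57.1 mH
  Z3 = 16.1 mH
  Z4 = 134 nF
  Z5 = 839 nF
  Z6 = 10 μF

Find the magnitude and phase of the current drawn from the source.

Step 1 — Angular frequency: ω = 2π·f = 2π·1.39e+04 = 8.734e+04 rad/s.
Step 2 — Component impedances:
  Z1: Z = R = 105 Ω
  Z2: Z = jωL = j·8.734e+04·0.0571 = 0 + j4987 Ω
  Z3: Z = jωL = j·8.734e+04·0.0161 = 0 + j1406 Ω
  Z4: Z = 1/(jωC) = -j/(ω·C) = 0 - j85.45 Ω
  Z5: Z = 1/(jωC) = -j/(ω·C) = 0 - j13.65 Ω
  Z6: Z = 1/(jωC) = -j/(ω·C) = 0 - j1.145 Ω
Step 3 — Ladder network (open output): work backward from the far end, alternating series and parallel combinations. Z_in = 105 + j1089 Ω = 1094∠84.5° Ω.
Step 4 — Source phasor: V = 31∠90.0° V = 0 + j31 V.
Step 5 — Ohm's law: I = V / Z_total = (0 + j31) / (105 + j1089) = 0.0282 + j0.002719 A.
Step 6 — Convert to polar: |I| = 0.02833 A, ∠I = 5.5°.

I = 0.02833∠5.5° A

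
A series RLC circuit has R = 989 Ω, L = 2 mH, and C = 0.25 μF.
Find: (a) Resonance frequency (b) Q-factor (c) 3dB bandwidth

Step 1 — Resonance condition Im(Z)=0 gives ω₀ = 1/√(LC).
Step 2 — ω₀ = 1/√(0.002·2.5e-07) = 4.472e+04 rad/s.
Step 3 — f₀ = ω₀/(2π) = 7118 Hz.
Step 4 — Series Q: Q = ω₀L/R = 4.472e+04·0.002/989 = 0.09044.
Step 5 — 3dB bandwidth: Δω = ω₀/Q = 4.945e+05 rad/s; BW = Δω/(2π) = 7.87e+04 Hz.

(a) f₀ = 7118 Hz  (b) Q = 0.09044  (c) BW = 7.87e+04 Hz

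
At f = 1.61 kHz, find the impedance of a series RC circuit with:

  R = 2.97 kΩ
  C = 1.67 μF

Step 1 — Angular frequency: ω = 2π·f = 2π·1610 = 1.012e+04 rad/s.
Step 2 — Component impedances:
  R: Z = R = 2970 Ω
  C: Z = 1/(jωC) = -j/(ω·C) = 0 - j59.19 Ω
Step 3 — Series combination: Z_total = R + C = 2970 - j59.19 Ω = 2971∠-1.1° Ω.

Z = 2970 - j59.19 Ω = 2971∠-1.1° Ω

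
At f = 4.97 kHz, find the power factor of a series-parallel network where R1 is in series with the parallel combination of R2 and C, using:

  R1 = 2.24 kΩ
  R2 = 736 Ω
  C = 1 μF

Step 1 — Angular frequency: ω = 2π·f = 2π·4970 = 3.123e+04 rad/s.
Step 2 — Component impedances:
  R1: Z = R = 2240 Ω
  R2: Z = R = 736 Ω
  C: Z = 1/(jωC) = -j/(ω·C) = 0 - j32.02 Ω
Step 3 — Parallel branch: R2 || C = 1/(1/R2 + 1/C) = 1.391 - j31.96 Ω.
Step 4 — Series with R1: Z_total = R1 + (R2 || C) = 2241 - j31.96 Ω = 2242∠-0.8° Ω.
Step 5 — Power factor: PF = cos(φ) = Re(Z)/|Z| = 2241.4/2241.6 = 0.9999.
Step 6 — Type: Im(Z) = -31.96 ⇒ leading (phase φ = -0.8°).

PF = 0.9999 (leading, φ = -0.8°)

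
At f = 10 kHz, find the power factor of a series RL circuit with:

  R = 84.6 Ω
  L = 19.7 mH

Step 1 — Angular frequency: ω = 2π·f = 2π·1e+04 = 6.283e+04 rad/s.
Step 2 — Component impedances:
  R: Z = R = 84.6 Ω
  L: Z = jωL = j·6.283e+04·0.0197 = 0 + j1238 Ω
Step 3 — Series combination: Z_total = R + L = 84.6 + j1238 Ω = 1241∠86.1° Ω.
Step 4 — Power factor: PF = cos(φ) = Re(Z)/|Z| = 84.6/1240.7 = 0.06819.
Step 5 — Type: Im(Z) = 1238 ⇒ lagging (phase φ = 86.1°).

PF = 0.06819 (lagging, φ = 86.1°)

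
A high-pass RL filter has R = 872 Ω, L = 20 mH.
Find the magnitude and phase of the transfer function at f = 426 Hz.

Step 1 — Angular frequency: ω = 2π·426 = 2677 rad/s.
Step 2 — Transfer function: H(jω) = jωL/(R + jωL).
Step 3 — Numerator jωL = j·53.53; denominator R + jωL = 872 + j53.53.
Step 4 — H = 0.003755 + j0.06116.
Step 5 — Magnitude: |H| = 0.06128 (-24.3 dB); phase: φ = 86.5°.

|H| = 0.06128 (-24.3 dB), φ = 86.5°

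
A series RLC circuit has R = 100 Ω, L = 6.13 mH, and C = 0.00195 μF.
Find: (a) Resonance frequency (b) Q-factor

Step 1 — Resonance condition Im(Z)=0 gives ω₀ = 1/√(LC).
Step 2 — ω₀ = 1/√(0.00613·1.95e-09) = 2.892e+05 rad/s.
Step 3 — f₀ = ω₀/(2π) = 4.603e+04 Hz.
Step 4 — Series Q: Q = ω₀L/R = 2.892e+05·0.00613/100 = 17.73.

(a) f₀ = 4.603e+04 Hz  (b) Q = 17.73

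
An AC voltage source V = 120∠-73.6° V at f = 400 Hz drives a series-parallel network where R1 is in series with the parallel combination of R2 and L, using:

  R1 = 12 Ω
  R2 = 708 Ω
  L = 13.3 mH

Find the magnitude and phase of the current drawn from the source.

Step 1 — Angular frequency: ω = 2π·f = 2π·400 = 2513 rad/s.
Step 2 — Component impedances:
  R1: Z = R = 12 Ω
  R2: Z = R = 708 Ω
  L: Z = jωL = j·2513·0.0133 = 0 + j33.43 Ω
Step 3 — Parallel branch: R2 || L = 1/(1/R2 + 1/L) = 1.575 + j33.35 Ω.
Step 4 — Series with R1: Z_total = R1 + (R2 || L) = 13.57 + j33.35 Ω = 36.01∠67.9° Ω.
Step 5 — Source phasor: V = 120∠-73.6° V = 33.88 - j115.1 V.
Step 6 — Ohm's law: I = V / Z_total = (33.88 - j115.1) / (13.57 + j33.35) = -2.606 - j2.077 A.
Step 7 — Convert to polar: |I| = 3.333 A, ∠I = -141.5°.

I = 3.333∠-141.5° A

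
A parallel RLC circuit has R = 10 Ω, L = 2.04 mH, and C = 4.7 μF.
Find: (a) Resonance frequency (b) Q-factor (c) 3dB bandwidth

Step 1 — Resonance: ω₀ = 1/√(LC) = 1/√(0.00204·4.7e-06) = 1.021e+04 rad/s.
Step 2 — f₀ = ω₀/(2π) = 1625 Hz.
Step 3 — Parallel Q: Q = R/(ω₀L) = 10/(1.021e+04·0.00204) = 0.48.
Step 4 — Bandwidth: Δω = ω₀/Q = 2.128e+04 rad/s; BW = Δω/(2π) = 3386 Hz.

(a) f₀ = 1625 Hz  (b) Q = 0.48  (c) BW = 3386 Hz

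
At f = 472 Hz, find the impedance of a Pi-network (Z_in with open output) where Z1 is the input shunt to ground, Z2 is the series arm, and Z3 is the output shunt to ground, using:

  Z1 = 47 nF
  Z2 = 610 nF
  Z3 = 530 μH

Step 1 — Angular frequency: ω = 2π·f = 2π·472 = 2966 rad/s.
Step 2 — Component impedances:
  Z1: Z = 1/(jωC) = -j/(ω·C) = 0 - j7174 Ω
  Z2: Z = 1/(jωC) = -j/(ω·C) = 0 - j552.8 Ω
  Z3: Z = jωL = j·2966·0.00053 = 0 + j1.572 Ω
Step 3 — With open output, the series arm Z2 and the output shunt Z3 appear in series to ground: Z2 + Z3 = 0 - j551.2 Ω.
Step 4 — Parallel with input shunt Z1: Z_in = Z1 || (Z2 + Z3) = 0 - j511.9 Ω = 511.9∠-90.0° Ω.

Z = 0 - j511.9 Ω = 511.9∠-90.0° Ω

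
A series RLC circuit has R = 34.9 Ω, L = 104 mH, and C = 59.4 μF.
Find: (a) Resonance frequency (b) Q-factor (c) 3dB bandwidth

Step 1 — Resonance: ω₀ = 1/√(LC) = 1/√(0.104·5.94e-05) = 402.3 rad/s.
Step 2 — f₀ = ω₀/(2π) = 64.03 Hz.
Step 3 — Series Q: Q = ω₀L/R = 402.3·0.104/34.9 = 1.199.
Step 4 — Bandwidth: Δω = ω₀/Q = 335.6 rad/s; BW = Δω/(2π) = 53.41 Hz.

(a) f₀ = 64.03 Hz  (b) Q = 1.199  (c) BW = 53.41 Hz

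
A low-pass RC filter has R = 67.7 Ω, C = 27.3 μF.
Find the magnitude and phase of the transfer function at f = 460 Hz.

Step 1 — Angular frequency: ω = 2π·460 = 2890 rad/s.
Step 2 — Transfer function: H(jω) = 1/(1 + jωRC).
Step 3 — Denominator: 1 + jωRC = 1 + j·2890·67.7·2.73e-05 = 1 + j5.342.
Step 4 — H = 0.03386 - j0.1809.
Step 5 — Magnitude: |H| = 0.184 (-14.7 dB); phase: φ = -79.4°.

|H| = 0.184 (-14.7 dB), φ = -79.4°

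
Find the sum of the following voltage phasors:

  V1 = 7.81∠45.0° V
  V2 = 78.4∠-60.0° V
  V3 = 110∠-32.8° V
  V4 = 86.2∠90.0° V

Step 1 — Convert each phasor to rectangular form:
  V1 = 7.81·(cos(45.0°) + j·sin(45.0°)) = 5.523 + j5.523 V
  V2 = 78.4·(cos(-60.0°) + j·sin(-60.0°)) = 39.2 - j67.9 V
  V3 = 110·(cos(-32.8°) + j·sin(-32.8°)) = 92.46 - j59.59 V
  V4 = 86.2·(cos(90.0°) + j·sin(90.0°)) = 0 + j86.2 V
Step 2 — Sum components: V_total = 137.2 - j35.76 V.
Step 3 — Convert to polar: |V_total| = 141.8 V, ∠V_total = -14.6°.

V_total = 141.8∠-14.6° V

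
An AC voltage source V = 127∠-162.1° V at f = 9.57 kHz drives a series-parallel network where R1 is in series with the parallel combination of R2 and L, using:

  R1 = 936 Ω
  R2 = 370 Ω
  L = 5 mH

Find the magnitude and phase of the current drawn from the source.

Step 1 — Angular frequency: ω = 2π·f = 2π·9570 = 6.013e+04 rad/s.
Step 2 — Component impedances:
  R1: Z = R = 936 Ω
  R2: Z = R = 370 Ω
  L: Z = jωL = j·6.013e+04·0.005 = 0 + j300.7 Ω
Step 3 — Parallel branch: R2 || L = 1/(1/R2 + 1/L) = 147.1 + j181.1 Ω.
Step 4 — Series with R1: Z_total = R1 + (R2 || L) = 1083 + j181.1 Ω = 1098∠9.5° Ω.
Step 5 — Source phasor: V = 127∠-162.1° V = -120.9 - j39.03 V.
Step 6 — Ohm's law: I = V / Z_total = (-120.9 - j39.03) / (1083 + j181.1) = -0.1144 - j0.01691 A.
Step 7 — Convert to polar: |I| = 0.1156 A, ∠I = -171.6°.

I = 0.1156∠-171.6° A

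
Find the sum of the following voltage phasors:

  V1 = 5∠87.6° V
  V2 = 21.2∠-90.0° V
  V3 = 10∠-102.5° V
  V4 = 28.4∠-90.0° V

Step 1 — Convert each phasor to rectangular form:
  V1 = 5·(cos(87.6°) + j·sin(87.6°)) = 0.2094 + j4.996 V
  V2 = 21.2·(cos(-90.0°) + j·sin(-90.0°)) = 0 - j21.2 V
  V3 = 10·(cos(-102.5°) + j·sin(-102.5°)) = -2.164 - j9.763 V
  V4 = 28.4·(cos(-90.0°) + j·sin(-90.0°)) = 0 - j28.4 V
Step 2 — Sum components: V_total = -1.955 - j54.37 V.
Step 3 — Convert to polar: |V_total| = 54.4 V, ∠V_total = -92.1°.

V_total = 54.4∠-92.1° V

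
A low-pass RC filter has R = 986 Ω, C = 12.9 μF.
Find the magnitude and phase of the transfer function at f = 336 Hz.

Step 1 — Angular frequency: ω = 2π·336 = 2111 rad/s.
Step 2 — Transfer function: H(jω) = 1/(1 + jωRC).
Step 3 — Denominator: 1 + jωRC = 1 + j·2111·986·1.29e-05 = 1 + j26.85.
Step 4 — H = 0.001385 - j0.03719.
Step 5 — Magnitude: |H| = 0.03721 (-28.6 dB); phase: φ = -87.9°.

|H| = 0.03721 (-28.6 dB), φ = -87.9°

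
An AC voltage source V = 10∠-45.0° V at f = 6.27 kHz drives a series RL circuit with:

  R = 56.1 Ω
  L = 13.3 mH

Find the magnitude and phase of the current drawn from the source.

Step 1 — Angular frequency: ω = 2π·f = 2π·6270 = 3.94e+04 rad/s.
Step 2 — Component impedances:
  R: Z = R = 56.1 Ω
  L: Z = jωL = j·3.94e+04·0.0133 = 0 + j524 Ω
Step 3 — Series combination: Z_total = R + L = 56.1 + j524 Ω = 527∠83.9° Ω.
Step 4 — Source phasor: V = 10∠-45.0° V = 7.071 - j7.071 V.
Step 5 — Ohm's law: I = V / Z_total = (7.071 - j7.071) / (56.1 + j524) = -0.01191 - j0.01477 A.
Step 6 — Convert to polar: |I| = 0.01898 A, ∠I = -128.9°.

I = 0.01898∠-128.9° A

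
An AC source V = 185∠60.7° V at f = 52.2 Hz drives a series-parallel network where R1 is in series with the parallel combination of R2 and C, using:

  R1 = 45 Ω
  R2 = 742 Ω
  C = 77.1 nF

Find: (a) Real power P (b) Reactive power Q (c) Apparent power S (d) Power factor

Step 1 — Angular frequency: ω = 2π·f = 2π·52.2 = 328 rad/s.
Step 2 — Component impedances:
  R1: Z = R = 45 Ω
  R2: Z = R = 742 Ω
  C: Z = 1/(jωC) = -j/(ω·C) = 0 - j3.955e+04 Ω
Step 3 — Parallel branch: R2 || C = 1/(1/R2 + 1/C) = 741.7 - j13.92 Ω.
Step 4 — Series with R1: Z_total = R1 + (R2 || C) = 786.7 - j13.92 Ω = 786.9∠-1.0° Ω.
Step 5 — Source phasor: V = 185∠60.7° V = 90.54 + j161.3 V.
Step 6 — Current: I = V / Z = 0.1114 + j0.207 A = 0.2351∠61.7° A.
Step 7 — Complex power: S = V·I* = 43.49 - j0.7693 VA.
Step 8 — Real power: P = Re(S) = 43.49 W.
Step 9 — Reactive power: Q = Im(S) = -0.7693 VAR.
Step 10 — Apparent power: |S| = 43.5 VA.
Step 11 — Power factor: PF = P/|S| = 0.9998 (leading).

(a) P = 43.49 W  (b) Q = -0.7693 VAR  (c) S = 43.5 VA  (d) PF = 0.9998 (leading)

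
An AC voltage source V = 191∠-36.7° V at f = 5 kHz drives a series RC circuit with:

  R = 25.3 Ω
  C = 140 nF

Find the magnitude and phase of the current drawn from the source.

Step 1 — Angular frequency: ω = 2π·f = 2π·5000 = 3.142e+04 rad/s.
Step 2 — Component impedances:
  R: Z = R = 25.3 Ω
  C: Z = 1/(jωC) = -j/(ω·C) = 0 - j227.4 Ω
Step 3 — Series combination: Z_total = R + C = 25.3 - j227.4 Ω = 228.8∠-83.7° Ω.
Step 4 — Source phasor: V = 191∠-36.7° V = 153.1 - j114.1 V.
Step 5 — Ohm's law: I = V / Z_total = (153.1 - j114.1) / (25.3 - j227.4) = 0.5699 + j0.6101 A.
Step 6 — Convert to polar: |I| = 0.8349 A, ∠I = 47.0°.

I = 0.8349∠47.0° A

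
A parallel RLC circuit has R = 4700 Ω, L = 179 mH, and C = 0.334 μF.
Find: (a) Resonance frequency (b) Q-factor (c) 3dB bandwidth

Step 1 — Resonance: ω₀ = 1/√(LC) = 1/√(0.179·3.34e-07) = 4090 rad/s.
Step 2 — f₀ = ω₀/(2π) = 650.9 Hz.
Step 3 — Parallel Q: Q = R/(ω₀L) = 4700/(4090·0.179) = 6.42.
Step 4 — Bandwidth: Δω = ω₀/Q = 637 rad/s; BW = Δω/(2π) = 101.4 Hz.

(a) f₀ = 650.9 Hz  (b) Q = 6.42  (c) BW = 101.4 Hz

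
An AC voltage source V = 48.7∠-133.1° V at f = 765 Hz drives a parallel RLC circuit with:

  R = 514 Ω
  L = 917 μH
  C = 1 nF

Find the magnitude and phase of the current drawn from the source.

Step 1 — Angular frequency: ω = 2π·f = 2π·765 = 4807 rad/s.
Step 2 — Component impedances:
  R: Z = R = 514 Ω
  L: Z = jωL = j·4807·0.000917 = 0 + j4.408 Ω
  C: Z = 1/(jωC) = -j/(ω·C) = 0 - j2.08e+05 Ω
Step 3 — Parallel combination: 1/Z_total = 1/R + 1/L + 1/C; Z_total = 0.0378 + j4.407 Ω = 4.408∠89.5° Ω.
Step 4 — Source phasor: V = 48.7∠-133.1° V = -33.28 - j35.56 V.
Step 5 — Ohm's law: I = V / Z_total = (-33.28 - j35.56) / (0.0378 + j4.407) = -8.132 + j7.48 A.
Step 6 — Convert to polar: |I| = 11.05 A, ∠I = 137.4°.

I = 11.05∠137.4° A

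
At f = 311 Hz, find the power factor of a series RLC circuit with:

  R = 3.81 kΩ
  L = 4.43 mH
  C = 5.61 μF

Step 1 — Angular frequency: ω = 2π·f = 2π·311 = 1954 rad/s.
Step 2 — Component impedances:
  R: Z = R = 3810 Ω
  L: Z = jωL = j·1954·0.00443 = 0 + j8.657 Ω
  C: Z = 1/(jωC) = -j/(ω·C) = 0 - j91.22 Ω
Step 3 — Series combination: Z_total = R + L + C = 3810 - j82.56 Ω = 3811∠-1.2° Ω.
Step 4 — Power factor: PF = cos(φ) = Re(Z)/|Z| = 3810/3810.9 = 0.9998.
Step 5 — Type: Im(Z) = -82.56 ⇒ leading (phase φ = -1.2°).

PF = 0.9998 (leading, φ = -1.2°)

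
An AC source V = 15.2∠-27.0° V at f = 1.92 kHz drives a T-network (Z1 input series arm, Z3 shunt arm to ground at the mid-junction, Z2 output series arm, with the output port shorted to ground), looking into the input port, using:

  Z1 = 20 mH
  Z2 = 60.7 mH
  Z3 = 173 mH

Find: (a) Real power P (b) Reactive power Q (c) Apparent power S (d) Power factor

Step 1 — Angular frequency: ω = 2π·f = 2π·1920 = 1.206e+04 rad/s.
Step 2 — Component impedances:
  Z1: Z = jωL = j·1.206e+04·0.02 = 0 + j241.3 Ω
  Z2: Z = jωL = j·1.206e+04·0.0607 = 0 + j732.3 Ω
  Z3: Z = jωL = j·1.206e+04·0.173 = 0 + j2087 Ω
Step 3 — With the output port shorted to ground, the output series arm Z2 runs from the junction to ground; the shunt arm Z3 also runs from the junction to ground. They appear in parallel: Z3 || Z2 = 0 + j542.1 Ω.
Step 4 — Series with input arm Z1: Z_in = Z1 + (Z3 || Z2) = 0 + j783.3 Ω = 783.3∠90.0° Ω.
Step 5 — Source phasor: V = 15.2∠-27.0° V = 13.54 - j6.901 V.
Step 6 — Current: I = V / Z = -0.008809 - j0.01729 A = 0.0194∠-117.0° A.
Step 7 — Complex power: S = V·I* = 0 + j0.2949 VA.
Step 8 — Real power: P = Re(S) = 0 W.
Step 9 — Reactive power: Q = Im(S) = 0.2949 VAR.
Step 10 — Apparent power: |S| = 0.2949 VA.
Step 11 — Power factor: PF = P/|S| = 0 (lagging).

(a) P = 0 W  (b) Q = 0.2949 VAR  (c) S = 0.2949 VA  (d) PF = 0 (lagging)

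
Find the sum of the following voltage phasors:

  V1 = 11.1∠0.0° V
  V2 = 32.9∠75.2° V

Step 1 — Convert each phasor to rectangular form:
  V1 = 11.1·(cos(0.0°) + j·sin(0.0°)) = 11.1 V
  V2 = 32.9·(cos(75.2°) + j·sin(75.2°)) = 8.404 + j31.81 V
Step 2 — Sum components: V_total = 19.5 + j31.81 V.
Step 3 — Convert to polar: |V_total| = 37.31 V, ∠V_total = 58.5°.

V_total = 37.31∠58.5° V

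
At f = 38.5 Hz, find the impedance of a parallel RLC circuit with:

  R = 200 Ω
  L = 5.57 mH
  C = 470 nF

Step 1 — Angular frequency: ω = 2π·f = 2π·38.5 = 241.9 rad/s.
Step 2 — Component impedances:
  R: Z = R = 200 Ω
  L: Z = jωL = j·241.9·0.00557 = 0 + j1.347 Ω
  C: Z = 1/(jωC) = -j/(ω·C) = 0 - j8796 Ω
Step 3 — Parallel combination: 1/Z_total = 1/R + 1/L + 1/C; Z_total = 0.00908 + j1.348 Ω = 1.348∠89.6° Ω.

Z = 0.00908 + j1.348 Ω = 1.348∠89.6° Ω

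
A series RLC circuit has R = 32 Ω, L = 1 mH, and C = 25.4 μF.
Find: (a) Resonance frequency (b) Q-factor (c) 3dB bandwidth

Step 1 — Resonance: ω₀ = 1/√(LC) = 1/√(0.001·2.54e-05) = 6275 rad/s.
Step 2 — f₀ = ω₀/(2π) = 998.6 Hz.
Step 3 — Series Q: Q = ω₀L/R = 6275·0.001/32 = 0.1961.
Step 4 — Bandwidth: Δω = ω₀/Q = 3.2e+04 rad/s; BW = Δω/(2π) = 5093 Hz.

(a) f₀ = 998.6 Hz  (b) Q = 0.1961  (c) BW = 5093 Hz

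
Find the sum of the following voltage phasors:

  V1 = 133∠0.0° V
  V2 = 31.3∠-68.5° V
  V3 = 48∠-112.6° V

Step 1 — Convert each phasor to rectangular form:
  V1 = 133·(cos(0.0°) + j·sin(0.0°)) = 133 V
  V2 = 31.3·(cos(-68.5°) + j·sin(-68.5°)) = 11.47 - j29.12 V
  V3 = 48·(cos(-112.6°) + j·sin(-112.6°)) = -18.45 - j44.31 V
Step 2 — Sum components: V_total = 126 - j73.44 V.
Step 3 — Convert to polar: |V_total| = 145.9 V, ∠V_total = -30.2°.

V_total = 145.9∠-30.2° V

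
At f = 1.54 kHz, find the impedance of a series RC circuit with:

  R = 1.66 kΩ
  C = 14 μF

Step 1 — Angular frequency: ω = 2π·f = 2π·1540 = 9676 rad/s.
Step 2 — Component impedances:
  R: Z = R = 1660 Ω
  C: Z = 1/(jωC) = -j/(ω·C) = 0 - j7.382 Ω
Step 3 — Series combination: Z_total = R + C = 1660 - j7.382 Ω = 1660∠-0.3° Ω.

Z = 1660 - j7.382 Ω = 1660∠-0.3° Ω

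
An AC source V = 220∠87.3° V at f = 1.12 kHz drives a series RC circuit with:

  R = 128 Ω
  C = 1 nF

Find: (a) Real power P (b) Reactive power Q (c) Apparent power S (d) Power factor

Step 1 — Angular frequency: ω = 2π·f = 2π·1120 = 7037 rad/s.
Step 2 — Component impedances:
  R: Z = R = 128 Ω
  C: Z = 1/(jωC) = -j/(ω·C) = 0 - j1.421e+05 Ω
Step 3 — Series combination: Z_total = R + C = 128 - j1.421e+05 Ω = 1.421e+05∠-89.9° Ω.
Step 4 — Source phasor: V = 220∠87.3° V = 10.36 + j219.8 V.
Step 5 — Current: I = V / Z = -0.001546 + j7.432e-05 A = 0.001548∠177.2° A.
Step 6 — Complex power: S = V·I* = 0.0003068 - j0.3406 VA.
Step 7 — Real power: P = Re(S) = 0.0003068 W.
Step 8 — Reactive power: Q = Im(S) = -0.3406 VAR.
Step 9 — Apparent power: |S| = 0.3406 VA.
Step 10 — Power factor: PF = P/|S| = 0.0009008 (leading).

(a) P = 0.0003068 W  (b) Q = -0.3406 VAR  (c) S = 0.3406 VA  (d) PF = 0.0009008 (leading)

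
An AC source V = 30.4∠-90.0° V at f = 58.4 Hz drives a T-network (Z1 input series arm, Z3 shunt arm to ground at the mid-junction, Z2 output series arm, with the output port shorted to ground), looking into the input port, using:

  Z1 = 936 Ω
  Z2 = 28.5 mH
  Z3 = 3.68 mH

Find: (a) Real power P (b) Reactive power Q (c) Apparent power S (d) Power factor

Step 1 — Angular frequency: ω = 2π·f = 2π·58.4 = 366.9 rad/s.
Step 2 — Component impedances:
  Z1: Z = R = 936 Ω
  Z2: Z = jωL = j·366.9·0.0285 = 0 + j10.46 Ω
  Z3: Z = jωL = j·366.9·0.00368 = 0 + j1.35 Ω
Step 3 — With the output port shorted to ground, the output series arm Z2 runs from the junction to ground; the shunt arm Z3 also runs from the junction to ground. They appear in parallel: Z3 || Z2 = 0 + j1.196 Ω.
Step 4 — Series with input arm Z1: Z_in = Z1 + (Z3 || Z2) = 936 + j1.196 Ω = 936∠0.1° Ω.
Step 5 — Source phasor: V = 30.4∠-90.0° V = 0 - j30.4 V.
Step 6 — Current: I = V / Z = -4.15e-05 - j0.03248 A = 0.03248∠-90.1° A.
Step 7 — Complex power: S = V·I* = 0.9873 + j0.001262 VA.
Step 8 — Real power: P = Re(S) = 0.9873 W.
Step 9 — Reactive power: Q = Im(S) = 0.001262 VAR.
Step 10 — Apparent power: |S| = 0.9873 VA.
Step 11 — Power factor: PF = P/|S| = 1 (lagging).

(a) P = 0.9873 W  (b) Q = 0.001262 VAR  (c) S = 0.9873 VA  (d) PF = 1 (lagging)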